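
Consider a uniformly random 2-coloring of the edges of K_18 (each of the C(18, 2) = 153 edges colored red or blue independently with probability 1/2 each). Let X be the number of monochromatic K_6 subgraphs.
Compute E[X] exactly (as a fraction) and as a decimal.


Let X = Σ_S X_S over the C(18, 6) = 18564 subsets S of size 6, where X_S = 1 if the K_6 on S is monochromatic.
For a fixed S, the K_6 on S has C(6, 2) = 15 edges. P[all 15 edges red] = (1/2)^15, and likewise for blue, so P[monochromatic] = 2·(1/2)^15 = 2^{1 − 15} = 1/16384.
By linearity: E[X] = C(18, 6) · 2^{1 − 15} = 18564 · 1/16384 = 4641/4096.
Numerically: E[X] ≈ 1.133057.

E[X] = C(18,6)·2^(1−C(6,2)) = 4641/4096 ≈ 1.133057.


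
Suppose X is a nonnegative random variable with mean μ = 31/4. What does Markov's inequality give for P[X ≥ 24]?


μ = E[X] = 31/4, a = 24.
Markov: P[X ≥ 24] ≤ μ/a = (31/4)/24 = 31/96.
Numerically: ≈ 0.323.
(Since a = 24 > μ = 7.750, the bound 31/96 is < 1 and informative.)

P[X ≥ 24] ≤ 31/96 ≈ 0.323.


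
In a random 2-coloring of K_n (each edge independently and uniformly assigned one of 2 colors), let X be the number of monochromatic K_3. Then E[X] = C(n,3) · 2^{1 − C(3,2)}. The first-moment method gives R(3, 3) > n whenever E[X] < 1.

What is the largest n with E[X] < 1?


We need C(n, 3) · 2^{1 − 3} < 1, i.e. C(n, 3) < 2^{3 − 1} = 4.
Check values of n near the boundary:
  n = 3: C(3, 3) = 1; 1 < 4? YES
  n = 4: C(4, 3) = 4; 4 < 4? NO
The largest n with C(n, 3) < 4 is n = 3 (where E[X] = 1/4 ≈ 0.250000). Hence R(3, 3) > 3, i.e. R(3, 3) ≥ 4.

Largest n = 3; hence R(3, 3) > 3.


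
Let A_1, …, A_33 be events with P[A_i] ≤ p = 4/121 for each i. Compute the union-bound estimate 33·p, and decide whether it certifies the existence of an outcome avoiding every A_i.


Union bound: P[∪_{i=1}^{33} A_i] ≤ Σ_i P[A_i] ≤ 33·p = 33·(4/121) = 12/11.
Numerically: 12/11 ≈ 1.0909091.
Is 12/11 < 1? NO.
Since the bound 12/11 is ≥ 1, the union bound is uninformative here; it does NOT by itself certify existence.

33·p = 12/11 ≈ 1.0909091; existence NOT certified by the union bound.


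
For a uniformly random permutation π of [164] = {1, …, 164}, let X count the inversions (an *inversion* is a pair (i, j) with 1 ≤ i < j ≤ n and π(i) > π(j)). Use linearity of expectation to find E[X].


Write X = Σ X_I over the C(164, 2) = 13366 pairs i < j, with X_I the indicator of one inversion.
There are 13366 indicators.
For each fixed pair i < j, the values π(i) and π(j) are two distinct elements of {1, …, 164} in uniformly random order; by symmetry P[π(i) > π(j)] = 1/2.
By linearity: E[X] = 13366 · (1/2) = C(164, 2) · (1/2) = 13366/2 = 6683 ≈ 6683.000000.

E[X] = 6683 = 6683.000000.


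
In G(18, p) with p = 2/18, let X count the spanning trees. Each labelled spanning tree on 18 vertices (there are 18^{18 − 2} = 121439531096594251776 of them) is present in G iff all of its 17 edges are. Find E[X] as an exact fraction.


K_18 has 18^{18 − 2} = 121439531096594251776 labelled spanning trees.
For each such spanning tree H, let X_H = 1 if all 17 edges of H are present in G. Then P[X_H = 1] = p^{17} = (1/9)^{17} = 1/16677181699666569.
By linearity: E[X] = Σ_H E[X_H] = 121439531096594251776 · p^{17} = 121439531096594251776 · 1/16677181699666569 = 65536/9.
Numerically: E[X] ≈ 7281.78.

E[X] = 121439531096594251776 · (1/9)^{17} = 65536/9 ≈ 7281.78.


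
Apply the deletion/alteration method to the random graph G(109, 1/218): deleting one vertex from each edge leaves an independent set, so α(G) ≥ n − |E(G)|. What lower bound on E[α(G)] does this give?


E[|E(G)|] = C(109, 2)·p = 5886 · (1/218) = 27.
E[α(G)] ≥ n − E[|E(G)|] = 109 − 27 = 82.
Numerically: ≈ 82.0000.
(This is only a lower bound; the true E[α(G)] may be larger.)

E[α(G)] ≥ 82 ≈ 82.0000.


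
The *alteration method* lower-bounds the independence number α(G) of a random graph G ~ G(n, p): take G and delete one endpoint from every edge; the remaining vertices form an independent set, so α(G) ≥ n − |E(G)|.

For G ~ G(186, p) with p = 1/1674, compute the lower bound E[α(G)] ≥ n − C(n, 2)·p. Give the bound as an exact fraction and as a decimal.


E[|E(G)|] = C(186, 2)·p = 17205 · (1/1674) = 185/18.
E[α(G)] ≥ n − E[|E(G)|] = 186 − 185/18 = 3163/18.
Numerically: ≈ 175.722.
(This is only a lower bound; the true E[α(G)] may be larger.)

E[α(G)] ≥ 3163/18 ≈ 175.722.


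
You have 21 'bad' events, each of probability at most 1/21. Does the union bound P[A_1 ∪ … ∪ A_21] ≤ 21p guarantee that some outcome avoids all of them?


Union bound: P[∪_{i=1}^{21} A_i] ≤ Σ_i P[A_i] ≤ 21·p = 21·(1/21) = 1.
Numerically: 1 ≈ 1.000000.
Is 1 < 1? NO.
Since the bound 1 is ≥ 1, the union bound is uninformative here; it does NOT by itself certify existence.

21·p = 1 ≈ 1.000000; existence NOT certified by the union bound.


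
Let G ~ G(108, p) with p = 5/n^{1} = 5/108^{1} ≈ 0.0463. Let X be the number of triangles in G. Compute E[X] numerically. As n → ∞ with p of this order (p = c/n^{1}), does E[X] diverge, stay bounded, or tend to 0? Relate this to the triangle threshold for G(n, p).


Number of potential triangles: C(108, 3) = 204156.
Each occurs with probability p³ ≈ (0.0463)³ ≈ 9.922903e-05.
By linearity: E[X] = C(108, 3)·p³ ≈ 204156 · 9.922903e-05 ≈ 20.2582.
Here α = 1, so p = 5/n is exactly at the triangle threshold p ~ 1/n. Asymptotically E[X] → c³/6 = 5³/6 = 125/6 ≈ 20.8333, a bounded constant. In this regime the triangle count is asymptotically Poisson(c³/6).

E[X] ≈ 20.2582; in regime p = Θ(1/n^{1}) E[X] stays bounded (at the triangle threshold p ~ 1/n).


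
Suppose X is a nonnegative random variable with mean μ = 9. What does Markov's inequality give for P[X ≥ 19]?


μ = E[X] = 9, a = 19.
Markov: P[X ≥ 19] ≤ μ/a = (9)/19 = 9/19.
Numerically: ≈ 0.473684.
(Since a = 19 > μ = 9.000000, the bound 9/19 is < 1 and informative.)

P[X ≥ 19] ≤ 9/19 ≈ 0.473684.


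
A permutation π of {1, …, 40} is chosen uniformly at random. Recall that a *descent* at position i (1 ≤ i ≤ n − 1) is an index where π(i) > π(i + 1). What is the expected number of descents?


Write X = Σ X_I over i = 1, …, 39, with X_I the indicator of one descent.
There are 39 indicators.
For each fixed i, the pair (π(i), π(i+1)) is a uniformly random ordered pair of distinct values from {1, …, 40}; by symmetry P[π(i) > π(i+1)] = 1/2.
By linearity: E[X] = 39 · (1/2) = (40 − 1) · (1/2) = 39/2 ≈ 19.500.

E[X] = 39/2 = 19.500.


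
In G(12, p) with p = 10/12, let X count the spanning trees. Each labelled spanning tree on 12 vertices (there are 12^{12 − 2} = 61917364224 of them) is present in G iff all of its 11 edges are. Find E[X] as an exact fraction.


K_12 has 12^{12 − 2} = 61917364224 labelled spanning trees.
For each such spanning tree H, let X_H = 1 if all 11 edges of H are present in G. Then P[X_H = 1] = p^{11} = (5/6)^{11} = 48828125/362797056.
By linearity of expectation: E[X] = Σ_H E[X_H] = 61917364224 · p^{11} = 61917364224 · 48828125/362797056 = 25000000000/3.
Numerically: E[X] ≈ 8.333e+09.

E[X] = 61917364224 · (5/6)^{11} = 25000000000/3 ≈ 8.333e+09.


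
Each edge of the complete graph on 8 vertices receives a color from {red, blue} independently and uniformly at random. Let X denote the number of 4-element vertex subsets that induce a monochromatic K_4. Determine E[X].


Let X = Σ_S X_S over the C(8, 4) = 70 subsets S of size 4, where X_S = 1 if the K_4 on S is monochromatic.
For a fixed S, the K_4 on S has C(4, 2) = 6 edges. P[all 6 edges red] = (1/2)^6, and likewise for blue, so P[monochromatic] = 2·(1/2)^6 = 2^{1 − 6} = 1/32.
By linearity: E[X] = C(8, 4) · 2^{1 − 6} = 70 · 1/32 = 35/16.
Numerically: E[X] ≈ 2.18750.

E[X] = C(8,4)·2^(1−C(4,2)) = 35/16 ≈ 2.18750.


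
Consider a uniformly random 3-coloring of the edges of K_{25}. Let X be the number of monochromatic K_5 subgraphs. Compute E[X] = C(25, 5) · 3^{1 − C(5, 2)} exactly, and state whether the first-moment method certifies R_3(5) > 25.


E[X] = C(25, 5) · 3^{1 − 10} = 53130 · 3^{−9} = 53130/19683.
As a reduced fraction: E[X] = 17710/6561 ≈ 2.6992836.
Is E[X] < 1? NO.
Since E[X] ≥ 1, the first-moment bound is inconclusive at n = 25; it does NOT by itself certify R_3(5) > 25.

E[X] = 17710/6561 ≈ 2.6992836; E[X] ≥ 1; first-moment method inconclusive here.


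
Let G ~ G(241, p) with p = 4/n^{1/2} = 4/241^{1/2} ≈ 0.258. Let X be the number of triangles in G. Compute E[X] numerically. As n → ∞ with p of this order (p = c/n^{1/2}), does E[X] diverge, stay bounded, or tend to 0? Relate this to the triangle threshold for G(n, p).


Number of potential triangles: C(241, 3) = 2303960.
Each occurs with probability p³ ≈ (0.258)³ ≈ 1.71062e-02.
By linearity: E[X] = C(241, 3)·p³ ≈ 2303960 · 1.71062e-02 ≈ 39412.079.
Since α = 1/2 < 1, p = c/n^{1/2} ≫ 1/n is above the triangle threshold p ~ 1/n. Asymptotically E[X] ~ (c³/6)·n^{3(1−α)} = (4³/6)·n^{1.5} → ∞; triangles are abundant w.h.p.

E[X] ≈ 39412.079; in regime p = Θ(1/n^{1/2}) E[X] diverges (above the triangle threshold p ~ 1/n).


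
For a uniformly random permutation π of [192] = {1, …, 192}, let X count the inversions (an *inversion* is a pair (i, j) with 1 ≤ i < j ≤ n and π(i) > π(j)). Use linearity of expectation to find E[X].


Write X = Σ X_I over the C(192, 2) = 18336 pairs i < j, with X_I the indicator of one inversion.
There are 18336 indicators.
For each fixed pair i < j, the values π(i) and π(j) are two distinct elements of {1, …, 192} in uniformly random order; by symmetry P[π(i) > π(j)] = 1/2.
By linearity: E[X] = 18336 · (1/2) = C(192, 2) · (1/2) = 18336/2 = 9168 ≈ 9168.00000.

E[X] = 9168 = 9168.00000.


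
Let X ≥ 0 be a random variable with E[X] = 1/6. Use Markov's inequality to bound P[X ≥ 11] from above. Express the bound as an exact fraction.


μ = E[X] = 1/6, a = 11.
Markov: P[X ≥ 11] ≤ μ/a = (1/6)/11 = 1/66.
Numerically: ≈ 0.015.
(Since a = 11 > μ = 0.167, the bound 1/66 is < 1 and informative.)

P[X ≥ 11] ≤ 1/66 ≈ 0.015.


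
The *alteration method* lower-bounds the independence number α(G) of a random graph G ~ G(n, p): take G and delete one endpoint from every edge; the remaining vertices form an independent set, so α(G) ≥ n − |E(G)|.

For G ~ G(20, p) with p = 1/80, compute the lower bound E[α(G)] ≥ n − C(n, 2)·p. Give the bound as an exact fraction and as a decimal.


E[|E(G)|] = C(20, 2)·p = 190 · (1/80) = 19/8.
E[α(G)] ≥ n − E[|E(G)|] = 20 − 19/8 = 141/8.
Numerically: ≈ 17.625000.
(This is only a lower bound; the true E[α(G)] may be larger.)

E[α(G)] ≥ 141/8 ≈ 17.625000.


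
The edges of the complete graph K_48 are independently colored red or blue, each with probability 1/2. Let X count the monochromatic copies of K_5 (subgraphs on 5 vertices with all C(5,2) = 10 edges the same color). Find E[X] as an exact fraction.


Let X = Σ_S X_S over the C(48, 5) = 1712304 subsets S of size 5, where X_S = 1 if the K_5 on S is monochromatic.
For a fixed S, the K_5 on S has C(5, 2) = 10 edges. P[all 10 edges red] = (1/2)^10, and likewise for blue, so P[monochromatic] = 2·(1/2)^10 = 2^{1 − 10} = 1/512.
Summing: E[X] = C(48, 5) · 2^{1 − 10} = 1712304 · 1/512 = 107019/32.
Numerically: E[X] ≈ 3344.344.

E[X] = C(48,5)·2^(1−C(5,2)) = 107019/32 ≈ 3344.344.


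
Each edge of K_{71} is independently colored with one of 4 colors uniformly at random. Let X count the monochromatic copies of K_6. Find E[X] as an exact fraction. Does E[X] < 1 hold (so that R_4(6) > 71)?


E[X] = C(71, 6) · 4^{1 − 15} = 143218999 · 4^{−14} = 143218999/268435456.
As a reduced fraction: E[X] = 143218999/268435456 ≈ 0.53353.
Is E[X] < 1? YES.
Since E[X] < 1, there exists a 4-coloring of K_{71} with no monochromatic K_6; hence R_4(6) > 71.

E[X] = 143218999/268435456 ≈ 0.53353; E[X] < 1, so R_4(6) > 71.


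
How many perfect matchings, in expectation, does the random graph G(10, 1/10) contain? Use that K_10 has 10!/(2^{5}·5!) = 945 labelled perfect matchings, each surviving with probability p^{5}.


K_10 has 10!/(2^{5}·5!) = 945 labelled perfect matchings.
For each such perfect matching H, let X_H = 1 if all 5 edges of H are present in G. Then P[X_H = 1] = p^{5} = (1/10)^{5} = 1/100000.
By linearity: E[X] = Σ_H E[X_H] = 945 · p^{5} = 945 · 1/100000 = 189/20000.
Numerically: E[X] ≈ 0.00945.

E[X] = 945 · (1/10)^{5} = 189/20000 ≈ 0.00945.


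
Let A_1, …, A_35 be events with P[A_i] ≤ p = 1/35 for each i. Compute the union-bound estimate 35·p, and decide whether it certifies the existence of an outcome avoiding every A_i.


Union bound: P[∪_{i=1}^{35} A_i] ≤ Σ_i P[A_i] ≤ 35·p = 35·(1/35) = 1.
Numerically: 1 ≈ 1.0000.
Is 1 < 1? NO.
Since the bound 1 is ≥ 1, the union bound is uninformative here; it does NOT by itself certify existence.

35·p = 1 ≈ 1.0000; existence NOT certified by the union bound.


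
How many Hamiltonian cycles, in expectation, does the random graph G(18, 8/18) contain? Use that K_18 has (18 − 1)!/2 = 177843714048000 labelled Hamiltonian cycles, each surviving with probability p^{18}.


K_18 has (18 − 1)!/2 = 177843714048000 labelled Hamiltonian cycles.
For each such Hamiltonian cycle H, let X_H = 1 if all 18 edges of H are present in G. Then P[X_H = 1] = p^{18} = (4/9)^{18} = 68719476736/150094635296999121.
Summing the indicators: E[X] = Σ_H E[X_H] = 177843714048000 · p^{18} = 177843714048000 · 68719476736/150094635296999121 = 16764508875398316032000/205891132094649.
Numerically: E[X] ≈ 8.142e+07.

E[X] = 177843714048000 · (4/9)^{18} = 16764508875398316032000/205891132094649 ≈ 8.142e+07.


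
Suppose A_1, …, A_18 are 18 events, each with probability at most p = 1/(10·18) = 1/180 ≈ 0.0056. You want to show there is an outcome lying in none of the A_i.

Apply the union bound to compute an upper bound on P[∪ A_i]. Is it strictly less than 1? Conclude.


Union bound: P[∪_{i=1}^{18} A_i] ≤ Σ_i P[A_i] ≤ 18·p = 18·(1/180) = 1/10.
Numerically: 1/10 ≈ 0.1000.
Is 1/10 < 1? YES.
Since P[∪ A_i] ≤ 1/10 < 1, the complement has P[∩ A_i^c] ≥ 1 − 1/10 = 9/10 > 0, so some outcome avoids every A_i.

18·p = 1/10 ≈ 0.1000; existence CERTIFIED by the union bound.


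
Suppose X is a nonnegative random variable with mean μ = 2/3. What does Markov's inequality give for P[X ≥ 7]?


μ = E[X] = 2/3, a = 7.
Markov: P[X ≥ 7] ≤ μ/a = (2/3)/7 = 2/21.
Numerically: ≈ 0.0952.
(Since a = 7 > μ = 0.6667, the bound 2/21 is < 1 and informative.)

P[X ≥ 7] ≤ 2/21 ≈ 0.0952.


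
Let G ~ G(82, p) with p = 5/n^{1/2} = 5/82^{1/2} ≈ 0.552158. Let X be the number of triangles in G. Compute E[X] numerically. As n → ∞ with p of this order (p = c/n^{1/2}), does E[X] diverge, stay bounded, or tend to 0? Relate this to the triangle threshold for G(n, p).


Number of potential triangles: C(82, 3) = 88560.
Each occurs with probability p³ ≈ (0.552158)³ ≈ 1.68340741e-01.
By linearity: E[X] = C(82, 3)·p³ ≈ 88560 · 1.68340741e-01 ≈ 14908.256020.
Since α = 1/2 < 1, p = c/n^{1/2} ≫ 1/n is above the triangle threshold p ~ 1/n. Asymptotically E[X] ~ (c³/6)·n^{3(1−α)} = (5³/6)·n^{1.5} → ∞; triangles are abundant w.h.p.

E[X] ≈ 14908.256020; in regime p = Θ(1/n^{1/2}) E[X] diverges (above the triangle threshold p ~ 1/n).


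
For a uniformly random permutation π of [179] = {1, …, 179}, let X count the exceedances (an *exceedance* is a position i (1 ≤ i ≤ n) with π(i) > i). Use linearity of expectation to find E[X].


Write X = Σ_{i=1}^{179} X_i, where X_i = 1_{π(i) > i}.
For each fixed i, π(i) is uniform over {1, …, 179} (marginal of a uniform permutation), so P[π(i) > i] = (n − i)/n. Summing: Σ_{i=1}^{179} (n − i)/n = (0 + 1 + … + 178)/179 = 179(179 − 1)/(2·179) = (179 − 1)/2.
Hence E[X] = Σ_{i=1}^{179} (179 − i)/179 = 89 ≈ 89.000000.

E[X] = 89 = 89.000000.


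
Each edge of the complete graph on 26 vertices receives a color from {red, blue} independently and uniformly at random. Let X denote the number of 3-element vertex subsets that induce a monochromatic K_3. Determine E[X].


Let X = Σ_S X_S over the C(26, 3) = 2600 subsets S of size 3, where X_S = 1 if the K_3 on S is monochromatic.
For a fixed S, the K_3 on S has C(3, 2) = 3 edges. P[all 3 edges red] = (1/2)^3, and likewise for blue, so P[monochromatic] = 2·(1/2)^3 = 2^{1 − 3} = 1/4.
Summing: E[X] = C(26, 3) · 2^{1 − 3} = 2600 · 1/4 = 650.
Numerically: E[X] ≈ 650.0000.

E[X] = C(26,3)·2^(1−C(3,2)) = 650 ≈ 650.0000.


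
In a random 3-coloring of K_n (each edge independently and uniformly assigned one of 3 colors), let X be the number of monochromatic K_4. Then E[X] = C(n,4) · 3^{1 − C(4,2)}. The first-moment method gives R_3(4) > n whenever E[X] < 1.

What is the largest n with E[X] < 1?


We need C(n, 4) · 3^{1 − 6} < 1, i.e. C(n, 4) < 3^{6 − 1} = 243.
Check values of n near the boundary:
  n = 7: C(7, 4) = 35; 35 < 243? YES
  n = 8: C(8, 4) = 70; 70 < 243? YES
  n = 9: C(9, 4) = 126; 126 < 243? YES
  n = 10: C(10, 4) = 210; 210 < 243? YES
  n = 11: C(11, 4) = 330; 330 < 243? NO
  n = 12: C(12, 4) = 495; 495 < 243? NO
  n = 13: C(13, 4) = 715; 715 < 243? NO
The largest n with C(n, 4) < 243 is n = 10 (where E[X] = 70/81 ≈ 0.86420). Hence R_3(4) > 10, i.e. R_3(4) ≥ 11.

Largest n = 10; hence R_3(4) > 10.


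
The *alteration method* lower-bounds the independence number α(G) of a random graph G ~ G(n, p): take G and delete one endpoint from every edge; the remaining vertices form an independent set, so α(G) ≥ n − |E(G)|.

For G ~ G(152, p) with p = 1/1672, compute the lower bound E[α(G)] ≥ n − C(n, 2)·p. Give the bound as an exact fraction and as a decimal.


E[|E(G)|] = C(152, 2)·p = 11476 · (1/1672) = 151/22.
E[α(G)] ≥ n − E[|E(G)|] = 152 − 151/22 = 3193/22.
Numerically: ≈ 145.136364.
(This is only a lower bound; the true E[α(G)] may be larger.)

E[α(G)] ≥ 3193/22 ≈ 145.136364.


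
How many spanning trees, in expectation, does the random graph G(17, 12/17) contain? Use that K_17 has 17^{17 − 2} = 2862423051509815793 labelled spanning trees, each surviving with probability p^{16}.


K_17 has 17^{17 − 2} = 2862423051509815793 labelled spanning trees.
For each such spanning tree H, let X_H = 1 if all 16 edges of H are present in G. Then P[X_H = 1] = p^{16} = (12/17)^{16} = 184884258895036416/48661191875666868481.
Summing the indicators: E[X] = Σ_H E[X_H] = 2862423051509815793 · p^{16} = 2862423051509815793 · 184884258895036416/48661191875666868481 = 184884258895036416/17.
Numerically: E[X] ≈ 1.088e+16.

E[X] = 2862423051509815793 · (12/17)^{16} = 184884258895036416/17 ≈ 1.088e+16.


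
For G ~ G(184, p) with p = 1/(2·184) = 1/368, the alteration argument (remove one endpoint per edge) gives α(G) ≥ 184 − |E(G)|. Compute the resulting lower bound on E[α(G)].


E[|E(G)|] = C(184, 2)·p = 16836 · (1/368) = 183/4.
E[α(G)] ≥ n − E[|E(G)|] = 184 − 183/4 = 553/4.
Numerically: ≈ 138.250000.
(This is only a lower bound; the true E[α(G)] may be larger.)

E[α(G)] ≥ 553/4 ≈ 138.250000.


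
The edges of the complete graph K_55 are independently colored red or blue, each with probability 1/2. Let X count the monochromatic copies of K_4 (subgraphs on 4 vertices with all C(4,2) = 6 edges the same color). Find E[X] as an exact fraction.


Let X = Σ_S X_S over the C(55, 4) = 341055 subsets S of size 4, where X_S = 1 if the K_4 on S is monochromatic.
For a fixed S, the K_4 on S has C(4, 2) = 6 edges. P[all 6 edges red] = (1/2)^6, and likewise for blue, so P[monochromatic] = 2·(1/2)^6 = 2^{1 − 6} = 1/32.
Summing: E[X] = C(55, 4) · 2^{1 − 6} = 341055 · 1/32 = 341055/32.
Numerically: E[X] ≈ 10657.96875.

E[X] = C(55,4)·2^(1−C(4,2)) = 341055/32 ≈ 10657.96875.


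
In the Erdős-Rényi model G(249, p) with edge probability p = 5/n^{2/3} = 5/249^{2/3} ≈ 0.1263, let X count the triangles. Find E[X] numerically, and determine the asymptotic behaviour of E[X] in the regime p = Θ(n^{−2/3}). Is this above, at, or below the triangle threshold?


Number of potential triangles: C(249, 3) = 2542124.
Each occurs with probability p³ ≈ (0.1263)³ ≈ 2.016097e-03.
By linearity: E[X] = C(249, 3)·p³ ≈ 2542124 · 2.016097e-03 ≈ 5125.1673.
Since α = 2/3 < 1, p = c/n^{2/3} ≫ 1/n is above the triangle threshold p ~ 1/n. Asymptotically E[X] ~ (c³/6)·n^{3(1−α)} = (5³/6)·n^{1} → ∞; triangles are abundant w.h.p.

E[X] ≈ 5125.1673; in regime p = Θ(1/n^{2/3}) E[X] diverges (above the triangle threshold p ~ 1/n).


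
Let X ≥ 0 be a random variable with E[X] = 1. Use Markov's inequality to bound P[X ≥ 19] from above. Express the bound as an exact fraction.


μ = E[X] = 1, a = 19.
Markov: P[X ≥ 19] ≤ μ/a = (1)/19 = 1/19.
Numerically: ≈ 0.052632.
(Since a = 19 > μ = 1.000000, the bound 1/19 is < 1 and informative.)

P[X ≥ 19] ≤ 1/19 ≈ 0.052632.


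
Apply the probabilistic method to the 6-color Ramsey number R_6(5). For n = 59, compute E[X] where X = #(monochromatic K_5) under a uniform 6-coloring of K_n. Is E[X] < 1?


E[X] = C(59, 5) · 6^{1 − 10} = 5006386 · 6^{−9} = 5006386/10077696.
As a reduced fraction: E[X] = 2503193/5038848 ≈ 0.496779.
Is E[X] < 1? YES.
Since E[X] < 1, there exists a 6-coloring of K_{59} with no monochromatic K_5; hence R_6(5) > 59.

E[X] = 2503193/5038848 ≈ 0.496779; E[X] < 1, so R_6(5) > 59.


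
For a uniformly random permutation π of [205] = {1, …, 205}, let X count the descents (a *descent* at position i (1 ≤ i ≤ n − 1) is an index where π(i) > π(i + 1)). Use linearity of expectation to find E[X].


Write X = Σ X_I over i = 1, …, 204, with X_I the indicator of one descent.
There are 204 indicators.
For each fixed i, the pair (π(i), π(i+1)) is a uniformly random ordered pair of distinct values from {1, …, 205}; by symmetry P[π(i) > π(i+1)] = 1/2.
By linearity: E[X] = 204 · (1/2) = (205 − 1) · (1/2) = 102 ≈ 102.00000.

E[X] = 102 = 102.00000.


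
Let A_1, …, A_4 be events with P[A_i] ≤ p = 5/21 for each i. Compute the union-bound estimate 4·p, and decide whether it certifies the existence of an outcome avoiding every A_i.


Union bound: P[∪_{i=1}^{4} A_i] ≤ Σ_i P[A_i] ≤ 4·p = 4·(5/21) = 20/21.
Numerically: 20/21 ≈ 0.9523810.
Is 20/21 < 1? YES.
Since P[∪ A_i] ≤ 20/21 < 1, the complement has P[∩ A_i^c] ≥ 1 − 20/21 = 1/21 > 0, so some outcome avoids every A_i.

4·p = 20/21 ≈ 0.9523810; existence CERTIFIED by the union bound.


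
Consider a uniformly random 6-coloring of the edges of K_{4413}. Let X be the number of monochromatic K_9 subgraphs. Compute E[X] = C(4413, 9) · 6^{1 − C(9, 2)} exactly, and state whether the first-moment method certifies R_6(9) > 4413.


E[X] = C(4413, 9) · 6^{1 − 36} = 1734990840325017881257917265 · 6^{−35} = 1734990840325017881257917265/1719070799748422591028658176.
As a reduced fraction: E[X] = 1734990840325017881257917265/1719070799748422591028658176 ≈ 1.0092608.
Is E[X] < 1? NO.
Since E[X] ≥ 1, the first-moment bound is inconclusive at n = 4413; it does NOT by itself certify R_6(9) > 4413.

E[X] = 1734990840325017881257917265/1719070799748422591028658176 ≈ 1.0092608; E[X] ≥ 1; first-moment method inconclusive here.


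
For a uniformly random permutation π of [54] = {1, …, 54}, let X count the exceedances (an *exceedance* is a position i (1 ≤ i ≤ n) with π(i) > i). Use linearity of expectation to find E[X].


Write X = Σ_{i=1}^{54} X_i, where X_i = 1_{π(i) > i}.
For each fixed i, π(i) is uniform over {1, …, 54} (marginal of a uniform permutation), so P[π(i) > i] = (n − i)/n. Summing: Σ_{i=1}^{54} (n − i)/n = (0 + 1 + … + 53)/54 = 54(54 − 1)/(2·54) = (54 − 1)/2.
Hence E[X] = Σ_{i=1}^{54} (54 − i)/54 = 53/2 ≈ 26.500.

E[X] = 53/2 = 26.500.


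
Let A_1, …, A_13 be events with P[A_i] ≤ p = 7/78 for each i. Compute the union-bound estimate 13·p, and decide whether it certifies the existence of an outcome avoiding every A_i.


Union bound: P[∪_{i=1}^{13} A_i] ≤ Σ_i P[A_i] ≤ 13·p = 13·(7/78) = 7/6.
Numerically: 7/6 ≈ 1.167.
Is 7/6 < 1? NO.
Since the bound 7/6 is ≥ 1, the union bound is uninformative here; it does NOT by itself certify existence.

13·p = 7/6 ≈ 1.167; existence NOT certified by the union bound.


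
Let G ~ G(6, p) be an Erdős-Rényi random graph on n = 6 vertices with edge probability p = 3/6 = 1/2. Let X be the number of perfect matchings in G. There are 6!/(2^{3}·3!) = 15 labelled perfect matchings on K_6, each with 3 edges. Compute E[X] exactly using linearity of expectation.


K_6 has 6!/(2^{3}·3!) = 15 labelled perfect matchings.
For each such perfect matching H, let X_H = 1 if all 3 edges of H are present in G. Then P[X_H = 1] = p^{3} = (1/2)^{3} = 1/8.
By linearity: E[X] = Σ_H E[X_H] = 15 · p^{3} = 15 · 1/8 = 15/8.
Numerically: E[X] ≈ 1.875.

E[X] = 15 · (1/2)^{3} = 15/8 ≈ 1.875.


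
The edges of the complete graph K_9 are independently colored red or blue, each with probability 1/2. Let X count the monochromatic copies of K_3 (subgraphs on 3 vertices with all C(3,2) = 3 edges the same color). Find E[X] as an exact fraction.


Let X = Σ_S X_S over the C(9, 3) = 84 subsets S of size 3, where X_S = 1 if the K_3 on S is monochromatic.
For a fixed S, the K_3 on S has C(3, 2) = 3 edges. P[all 3 edges red] = (1/2)^3, and likewise for blue, so P[monochromatic] = 2·(1/2)^3 = 2^{1 − 3} = 1/4.
By linearity of expectation: E[X] = C(9, 3) · 2^{1 − 3} = 84 · 1/4 = 21.
Numerically: E[X] ≈ 21.000000.

E[X] = C(9,3)·2^(1−C(3,2)) = 21 ≈ 21.000000.


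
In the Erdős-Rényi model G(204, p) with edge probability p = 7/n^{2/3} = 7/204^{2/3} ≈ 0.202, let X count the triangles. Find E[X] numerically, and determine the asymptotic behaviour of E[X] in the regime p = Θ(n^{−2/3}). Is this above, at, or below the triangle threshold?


Number of potential triangles: C(204, 3) = 1394204.
Each occurs with probability p³ ≈ (0.202)³ ≈ 8.242022e-03.
By linearity: E[X] = C(204, 3)·p³ ≈ 1394204 · 8.242022e-03 ≈ 11491.0605.
Since α = 2/3 < 1, p = c/n^{2/3} ≫ 1/n is above the triangle threshold p ~ 1/n. Asymptotically E[X] ~ (c³/6)·n^{3(1−α)} = (7³/6)·n^{1} → ∞; triangles are abundant w.h.p.

E[X] ≈ 11491.0605; in regime p = Θ(1/n^{2/3}) E[X] diverges (above the triangle threshold p ~ 1/n).


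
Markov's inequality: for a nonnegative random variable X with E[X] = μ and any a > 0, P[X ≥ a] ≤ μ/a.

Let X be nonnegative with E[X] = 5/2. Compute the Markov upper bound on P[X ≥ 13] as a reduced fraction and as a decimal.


μ = E[X] = 5/2, a = 13.
Markov: P[X ≥ 13] ≤ μ/a = (5/2)/13 = 5/26.
Numerically: ≈ 0.19231.
(Since a = 13 > μ = 2.50000, the bound 5/26 is < 1 and informative.)

P[X ≥ 13] ≤ 5/26 ≈ 0.19231.


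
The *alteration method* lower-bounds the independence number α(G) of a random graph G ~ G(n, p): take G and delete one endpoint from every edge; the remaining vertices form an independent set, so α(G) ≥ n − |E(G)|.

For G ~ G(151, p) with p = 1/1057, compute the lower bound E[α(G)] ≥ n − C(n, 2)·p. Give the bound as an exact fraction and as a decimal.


E[|E(G)|] = C(151, 2)·p = 11325 · (1/1057) = 75/7.
E[α(G)] ≥ n − E[|E(G)|] = 151 − 75/7 = 982/7.
Numerically: ≈ 140.285714.
(This is only a lower bound; the true E[α(G)] may be larger.)

E[α(G)] ≥ 982/7 ≈ 140.285714.


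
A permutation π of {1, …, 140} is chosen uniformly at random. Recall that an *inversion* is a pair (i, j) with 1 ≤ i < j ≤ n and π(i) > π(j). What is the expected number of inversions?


Write X = Σ X_I over the C(140, 2) = 9730 pairs i < j, with X_I the indicator of one inversion.
There are 9730 indicators.
For each fixed pair i < j, the values π(i) and π(j) are two distinct elements of {1, …, 140} in uniformly random order; by symmetry P[π(i) > π(j)] = 1/2.
By linearity: E[X] = 9730 · (1/2) = C(140, 2) · (1/2) = 9730/2 = 4865 ≈ 4865.000.

E[X] = 4865 = 4865.000.


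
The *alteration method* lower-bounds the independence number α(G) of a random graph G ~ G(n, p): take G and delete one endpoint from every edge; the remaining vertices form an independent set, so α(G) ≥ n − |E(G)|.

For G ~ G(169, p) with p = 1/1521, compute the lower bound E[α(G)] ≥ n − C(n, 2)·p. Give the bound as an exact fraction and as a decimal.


E[|E(G)|] = C(169, 2)·p = 14196 · (1/1521) = 28/3.
E[α(G)] ≥ n − E[|E(G)|] = 169 − 28/3 = 479/3.
Numerically: ≈ 159.666667.
(This is only a lower bound; the true E[α(G)] may be larger.)

E[α(G)] ≥ 479/3 ≈ 159.666667.


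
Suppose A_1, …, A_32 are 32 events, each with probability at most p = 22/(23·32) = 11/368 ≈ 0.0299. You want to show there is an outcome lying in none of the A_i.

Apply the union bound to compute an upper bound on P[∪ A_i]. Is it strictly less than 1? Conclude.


Union bound: P[∪_{i=1}^{32} A_i] ≤ Σ_i P[A_i] ≤ 32·p = 32·(11/368) = 22/23.
Numerically: 22/23 ≈ 0.9565.
Is 22/23 < 1? YES.
Since P[∪ A_i] ≤ 22/23 < 1, the complement has P[∩ A_i^c] ≥ 1 − 22/23 = 1/23 > 0, so some outcome avoids every A_i.

32·p = 22/23 ≈ 0.9565; existence CERTIFIED by the union bound.


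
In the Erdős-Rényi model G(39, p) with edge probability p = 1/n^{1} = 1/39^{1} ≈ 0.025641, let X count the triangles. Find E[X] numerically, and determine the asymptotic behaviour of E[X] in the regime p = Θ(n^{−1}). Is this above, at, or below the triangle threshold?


Number of potential triangles: C(39, 3) = 9139.
Each occurs with probability p³ ≈ (0.025641)³ ≈ 1.6858005e-05.
By linearity: E[X] = C(39, 3)·p³ ≈ 9139 · 1.6858005e-05 ≈ 0.15407.
Here α = 1, so p = 1/n is exactly at the triangle threshold p ~ 1/n. Asymptotically E[X] → c³/6 = 1³/6 = 1/6 ≈ 0.16667, a bounded constant. In this regime the triangle count is asymptotically Poisson(c³/6).

E[X] ≈ 0.15407; in regime p = Θ(1/n^{1}) E[X] stays bounded (at the triangle threshold p ~ 1/n).


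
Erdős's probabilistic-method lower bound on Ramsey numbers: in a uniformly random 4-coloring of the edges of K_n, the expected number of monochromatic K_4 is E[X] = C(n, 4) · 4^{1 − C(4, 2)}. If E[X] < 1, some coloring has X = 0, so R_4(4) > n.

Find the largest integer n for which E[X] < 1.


We need C(n, 4) · 4^{1 − 6} < 1, i.e. C(n, 4) < 4^{6 − 1} = 1024.
Check values of n near the boundary:
  n = 8: C(8, 4) = 70; 70 < 1024? YES
  n = 9: C(9, 4) = 126; 126 < 1024? YES
  n = 10: C(10, 4) = 210; 210 < 1024? YES
  n = 11: C(11, 4) = 330; 330 < 1024? YES
  n = 12: C(12, 4) = 495; 495 < 1024? YES
  n = 13: C(13, 4) = 715; 715 < 1024? YES
  n = 14: C(14, 4) = 1001; 1001 < 1024? YES
  n = 15: C(15, 4) = 1365; 1365 < 1024? NO
The largest n with C(n, 4) < 1024 is n = 14 (where E[X] = 1001/1024 ≈ 0.978). Hence R_4(4) > 14, i.e. R_4(4) ≥ 15.

Largest n = 14; hence R_4(4) > 14.


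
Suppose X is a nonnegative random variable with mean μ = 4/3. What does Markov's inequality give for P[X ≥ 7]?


μ = E[X] = 4/3, a = 7.
Markov: P[X ≥ 7] ≤ μ/a = (4/3)/7 = 4/21.
Numerically: ≈ 0.19048.
(Since a = 7 > μ = 1.33333, the bound 4/21 is < 1 and informative.)

P[X ≥ 7] ≤ 4/21 ≈ 0.19048.


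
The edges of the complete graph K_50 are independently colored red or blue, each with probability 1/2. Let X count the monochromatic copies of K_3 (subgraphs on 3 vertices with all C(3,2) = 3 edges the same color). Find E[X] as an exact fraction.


Let X = Σ_S X_S over the C(50, 3) = 19600 subsets S of size 3, where X_S = 1 if the K_3 on S is monochromatic.
For a fixed S, the K_3 on S has C(3, 2) = 3 edges. P[all 3 edges red] = (1/2)^3, and likewise for blue, so P[monochromatic] = 2·(1/2)^3 = 2^{1 − 3} = 1/4.
Summing: E[X] = C(50, 3) · 2^{1 − 3} = 19600 · 1/4 = 4900.
Numerically: E[X] ≈ 4900.0000.

E[X] = C(50,3)·2^(1−C(3,2)) = 4900 ≈ 4900.0000.


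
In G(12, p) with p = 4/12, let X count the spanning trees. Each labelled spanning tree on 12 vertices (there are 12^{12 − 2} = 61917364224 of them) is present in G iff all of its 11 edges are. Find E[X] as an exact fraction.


K_12 has 12^{12 − 2} = 61917364224 labelled spanning trees.
For each such spanning tree H, let X_H = 1 if all 11 edges of H are present in G. Then P[X_H = 1] = p^{11} = (1/3)^{11} = 1/177147.
By linearity of expectation: E[X] = Σ_H E[X_H] = 61917364224 · p^{11} = 61917364224 · 1/177147 = 1048576/3.
Numerically: E[X] ≈ 349525.

E[X] = 61917364224 · (1/3)^{11} = 1048576/3 ≈ 349525.


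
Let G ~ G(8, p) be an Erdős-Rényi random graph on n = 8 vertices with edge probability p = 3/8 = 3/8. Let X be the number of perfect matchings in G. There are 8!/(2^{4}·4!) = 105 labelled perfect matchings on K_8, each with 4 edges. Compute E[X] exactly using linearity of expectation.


K_8 has 8!/(2^{4}·4!) = 105 labelled perfect matchings.
For each such perfect matching H, let X_H = 1 if all 4 edges of H are present in G. Then P[X_H = 1] = p^{4} = (3/8)^{4} = 81/4096.
By linearity of expectation: E[X] = Σ_H E[X_H] = 105 · p^{4} = 105 · 81/4096 = 8505/4096.
Numerically: E[X] ≈ 2.07642.

E[X] = 105 · (3/8)^{4} = 8505/4096 ≈ 2.07642.


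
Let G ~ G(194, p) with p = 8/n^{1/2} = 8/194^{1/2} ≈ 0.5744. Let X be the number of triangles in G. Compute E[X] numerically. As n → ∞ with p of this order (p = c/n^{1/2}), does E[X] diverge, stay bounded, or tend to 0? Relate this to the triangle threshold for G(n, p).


Number of potential triangles: C(194, 3) = 1198144.
Each occurs with probability p³ ≈ (0.5744)³ ≈ 1.894817e-01.
By linearity: E[X] = C(194, 3)·p³ ≈ 1198144 · 1.894817e-01 ≈ 227026.4109.
Since α = 1/2 < 1, p = c/n^{1/2} ≫ 1/n is above the triangle threshold p ~ 1/n. Asymptotically E[X] ~ (c³/6)·n^{3(1−α)} = (8³/6)·n^{1.5} → ∞; triangles are abundant w.h.p.

E[X] ≈ 227026.4109; in regime p = Θ(1/n^{1/2}) E[X] diverges (above the triangle threshold p ~ 1/n).


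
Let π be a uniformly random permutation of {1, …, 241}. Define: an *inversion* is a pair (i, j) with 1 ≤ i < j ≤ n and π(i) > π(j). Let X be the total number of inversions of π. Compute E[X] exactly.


Write X = Σ X_I over the C(241, 2) = 28920 pairs i < j, with X_I the indicator of one inversion.
There are 28920 indicators.
For each fixed pair i < j, the values π(i) and π(j) are two distinct elements of {1, …, 241} in uniformly random order; by symmetry P[π(i) > π(j)] = 1/2.
By linearity: E[X] = 28920 · (1/2) = C(241, 2) · (1/2) = 28920/2 = 14460 ≈ 14460.000000.

E[X] = 14460 = 14460.000000.


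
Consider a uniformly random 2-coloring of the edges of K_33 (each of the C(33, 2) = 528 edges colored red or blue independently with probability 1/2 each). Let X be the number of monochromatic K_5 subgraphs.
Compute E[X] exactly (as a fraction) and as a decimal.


Let X = Σ_S X_S over the C(33, 5) = 237336 subsets S of size 5, where X_S = 1 if the K_5 on S is monochromatic.
For a fixed S, the K_5 on S has C(5, 2) = 10 edges. P[all 10 edges red] = (1/2)^10, and likewise for blue, so P[monochromatic] = 2·(1/2)^10 = 2^{1 − 10} = 1/512.
By linearity of expectation: E[X] = C(33, 5) · 2^{1 − 10} = 237336 · 1/512 = 29667/64.
Numerically: E[X] ≈ 463.5469.

E[X] = C(33,5)·2^(1−C(5,2)) = 29667/64 ≈ 463.5469.


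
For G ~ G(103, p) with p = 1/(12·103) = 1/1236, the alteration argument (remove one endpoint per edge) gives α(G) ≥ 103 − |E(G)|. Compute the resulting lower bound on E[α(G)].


E[|E(G)|] = C(103, 2)·p = 5253 · (1/1236) = 17/4.
E[α(G)] ≥ n − E[|E(G)|] = 103 − 17/4 = 395/4.
Numerically: ≈ 98.750000.
(This is only a lower bound; the true E[α(G)] may be larger.)

E[α(G)] ≥ 395/4 ≈ 98.750000.


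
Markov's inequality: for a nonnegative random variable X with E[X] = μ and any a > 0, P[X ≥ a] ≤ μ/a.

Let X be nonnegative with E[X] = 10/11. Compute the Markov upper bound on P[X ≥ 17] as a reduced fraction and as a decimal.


μ = E[X] = 10/11, a = 17.
Markov: P[X ≥ 17] ≤ μ/a = (10/11)/17 = 10/187.
Numerically: ≈ 0.053.
(Since a = 17 > μ = 0.909, the bound 10/187 is < 1 and informative.)

P[X ≥ 17] ≤ 10/187 ≈ 0.053.


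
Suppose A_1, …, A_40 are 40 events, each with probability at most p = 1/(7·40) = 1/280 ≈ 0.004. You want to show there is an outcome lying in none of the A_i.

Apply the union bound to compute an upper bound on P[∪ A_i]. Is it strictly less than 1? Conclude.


Union bound: P[∪_{i=1}^{40} A_i] ≤ Σ_i P[A_i] ≤ 40·p = 40·(1/280) = 1/7.
Numerically: 1/7 ≈ 0.143.
Is 1/7 < 1? YES.
Since P[∪ A_i] ≤ 1/7 < 1, the complement has P[∩ A_i^c] ≥ 1 − 1/7 = 6/7 > 0, so some outcome avoids every A_i.

40·p = 1/7 ≈ 0.143; existence CERTIFIED by the union bound.


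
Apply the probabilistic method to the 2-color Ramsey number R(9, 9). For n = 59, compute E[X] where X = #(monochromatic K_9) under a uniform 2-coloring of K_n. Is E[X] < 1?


E[X] = C(59, 9) · 2^{1 − 36} = 12565671261 · 2^{−35} = 12565671261/34359738368.
As a reduced fraction: E[X] = 12565671261/34359738368 ≈ 0.3657092.
Is E[X] < 1? YES.
Since E[X] < 1, there exists a 2-coloring of K_{59} with no monochromatic K_9; hence R(9, 9) > 59.

E[X] = 12565671261/34359738368 ≈ 0.3657092; E[X] < 1, so R(9, 9) > 59.


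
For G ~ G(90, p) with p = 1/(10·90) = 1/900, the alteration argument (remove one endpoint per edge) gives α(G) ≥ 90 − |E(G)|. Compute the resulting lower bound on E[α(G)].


E[|E(G)|] = C(90, 2)·p = 4005 · (1/900) = 89/20.
E[α(G)] ≥ n − E[|E(G)|] = 90 − 89/20 = 1711/20.
Numerically: ≈ 85.5500.
(This is only a lower bound; the true E[α(G)] may be larger.)

E[α(G)] ≥ 1711/20 ≈ 85.5500.


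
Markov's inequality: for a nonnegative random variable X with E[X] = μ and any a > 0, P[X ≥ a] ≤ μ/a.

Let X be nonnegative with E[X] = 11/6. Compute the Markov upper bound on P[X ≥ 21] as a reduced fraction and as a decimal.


μ = E[X] = 11/6, a = 21.
Markov: P[X ≥ 21] ≤ μ/a = (11/6)/21 = 11/126.
Numerically: ≈ 0.087302.
(Since a = 21 > μ = 1.833333, the bound 11/126 is < 1 and informative.)

P[X ≥ 21] ≤ 11/126 ≈ 0.087302.


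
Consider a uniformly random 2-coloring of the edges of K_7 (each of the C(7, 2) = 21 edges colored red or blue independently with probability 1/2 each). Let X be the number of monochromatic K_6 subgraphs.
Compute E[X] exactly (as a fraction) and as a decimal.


Let X = Σ_S X_S over the C(7, 6) = 7 subsets S of size 6, where X_S = 1 if the K_6 on S is monochromatic.
For a fixed S, the K_6 on S has C(6, 2) = 15 edges. P[all 15 edges red] = (1/2)^15, and likewise for blue, so P[monochromatic] = 2·(1/2)^15 = 2^{1 − 15} = 1/16384.
Summing: E[X] = C(7, 6) · 2^{1 − 15} = 7 · 1/16384 = 7/16384.
Numerically: E[X] ≈ 0.000427.

E[X] = C(7,6)·2^(1−C(6,2)) = 7/16384 ≈ 0.000427.


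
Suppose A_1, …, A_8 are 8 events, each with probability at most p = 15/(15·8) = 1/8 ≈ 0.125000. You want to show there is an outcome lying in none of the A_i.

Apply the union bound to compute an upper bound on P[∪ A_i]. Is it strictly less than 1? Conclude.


Union bound: P[∪_{i=1}^{8} A_i] ≤ Σ_i P[A_i] ≤ 8·p = 8·(1/8) = 1.
Numerically: 1 ≈ 1.000000.
Is 1 < 1? NO.
Since the bound 1 is ≥ 1, the union bound is uninformative here; it does NOT by itself certify existence.

8·p = 1 ≈ 1.000000; existence NOT certified by the union bound.


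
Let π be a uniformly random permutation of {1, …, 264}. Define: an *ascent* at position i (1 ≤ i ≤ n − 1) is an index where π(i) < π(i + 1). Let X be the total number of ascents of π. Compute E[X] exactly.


Write X = Σ X_I over i = 1, …, 263, with X_I the indicator of one ascent.
There are 263 indicators.
For each fixed i, the pair (π(i), π(i+1)) is a uniformly random ordered pair of distinct values from {1, …, 264}; by symmetry P[π(i) < π(i+1)] = 1/2.
By linearity: E[X] = 263 · (1/2) = (264 − 1) · (1/2) = 263/2 ≈ 131.50000.

E[X] = 263/2 = 131.50000.
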